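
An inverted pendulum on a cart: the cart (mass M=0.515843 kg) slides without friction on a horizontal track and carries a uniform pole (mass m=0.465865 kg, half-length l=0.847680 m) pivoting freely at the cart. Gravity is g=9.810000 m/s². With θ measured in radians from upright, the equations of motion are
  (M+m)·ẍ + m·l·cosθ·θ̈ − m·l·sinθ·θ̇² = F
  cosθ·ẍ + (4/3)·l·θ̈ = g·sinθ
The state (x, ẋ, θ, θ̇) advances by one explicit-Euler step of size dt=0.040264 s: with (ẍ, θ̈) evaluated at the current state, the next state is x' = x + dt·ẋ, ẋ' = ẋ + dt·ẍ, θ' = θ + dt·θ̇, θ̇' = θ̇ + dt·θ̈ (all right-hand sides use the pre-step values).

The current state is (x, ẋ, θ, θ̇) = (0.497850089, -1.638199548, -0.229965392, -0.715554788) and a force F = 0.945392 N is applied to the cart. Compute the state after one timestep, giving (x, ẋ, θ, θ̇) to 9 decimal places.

(0.431889622, -1.535442616, -0.258776490, -0.883737897)

sinθ=-0.227943827, cosθ=0.973674284
temp = (F + m·l·θ̇²·sinθ)/(M+m) = (0.945392 + -0.046089887)/0.981708 = 0.916058658
θ̈ = (g·sinθ − cosθ·temp)/(l·(4/3 − m·cos²θ/(M+m))) = -4.177009475
ẍ = temp − m·l·θ̈·cosθ/(M+m) = 2.552079570
Euler: x'=0.497850089+0.040264·-1.638199548=0.431889622, ẋ'=-1.638199548+0.040264·2.552079570=-1.535442616
       θ'=-0.229965392+0.040264·-0.715554788=-0.258776490, θ̇'=-0.715554788+0.040264·-4.177009475=-0.883737897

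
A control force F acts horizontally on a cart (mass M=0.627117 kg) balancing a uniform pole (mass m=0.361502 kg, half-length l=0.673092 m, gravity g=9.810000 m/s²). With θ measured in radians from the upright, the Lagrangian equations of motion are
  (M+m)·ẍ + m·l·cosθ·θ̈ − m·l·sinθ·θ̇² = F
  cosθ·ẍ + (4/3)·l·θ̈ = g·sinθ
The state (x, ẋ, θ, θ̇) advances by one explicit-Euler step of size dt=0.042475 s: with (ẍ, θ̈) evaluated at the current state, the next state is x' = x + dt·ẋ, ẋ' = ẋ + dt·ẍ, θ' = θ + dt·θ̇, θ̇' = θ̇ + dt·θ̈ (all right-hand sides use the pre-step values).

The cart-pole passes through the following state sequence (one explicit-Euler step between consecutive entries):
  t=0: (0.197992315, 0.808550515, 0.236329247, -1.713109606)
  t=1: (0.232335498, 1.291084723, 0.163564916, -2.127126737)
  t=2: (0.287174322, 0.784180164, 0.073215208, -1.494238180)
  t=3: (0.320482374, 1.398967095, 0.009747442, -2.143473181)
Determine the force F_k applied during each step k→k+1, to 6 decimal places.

step 0→1:
  ẍ = (ẋ'−ẋ)/dt = (1.291084723−0.808550515)/0.042475 = 11.360429
  θ̈ = (θ̇'−θ̇)/dt = (-2.127126737−-1.713109606)/0.042475 = -9.747313
  sinθ=0.234135, cosθ=0.972204
  F = (M+m)·ẍ + m·l·cosθ·θ̈ − m·l·sinθ·θ̇² = 11.231136 + -2.305831 − 0.167195 = 8.758110
step 1→2:
  ẍ = (ẋ'−ẋ)/dt = (0.784180164−1.291084723)/0.042475 = -11.934186
  θ̈ = (θ̇'−θ̇)/dt = (-1.494238180−-2.127126737)/0.042475 = 14.900260
  sinθ=0.162837, cosθ=0.986653
  F = (M+m)·ẍ + m·l·cosθ·θ̈ − m·l·sinθ·θ̇² = -11.798363 + 3.577202 − 0.179277 = -8.400438
step 2→3:
  ẍ = (ẋ'−ẋ)/dt = (1.398967095−0.784180164)/0.042475 = 14.474089
  θ̈ = (θ̇'−θ̇)/dt = (-2.143473181−-1.494238180)/0.042475 = -15.285109
  sinθ=0.073150, cosθ=0.997321
  F = (M+m)·ẍ + m·l·cosθ·θ̈ − m·l·sinθ·θ̇² = 14.309359 + -3.709271 − 0.039741 = 10.560347

F_0 = 8.758110 N
F_1 = -8.400438 N
F_2 = 10.560347 N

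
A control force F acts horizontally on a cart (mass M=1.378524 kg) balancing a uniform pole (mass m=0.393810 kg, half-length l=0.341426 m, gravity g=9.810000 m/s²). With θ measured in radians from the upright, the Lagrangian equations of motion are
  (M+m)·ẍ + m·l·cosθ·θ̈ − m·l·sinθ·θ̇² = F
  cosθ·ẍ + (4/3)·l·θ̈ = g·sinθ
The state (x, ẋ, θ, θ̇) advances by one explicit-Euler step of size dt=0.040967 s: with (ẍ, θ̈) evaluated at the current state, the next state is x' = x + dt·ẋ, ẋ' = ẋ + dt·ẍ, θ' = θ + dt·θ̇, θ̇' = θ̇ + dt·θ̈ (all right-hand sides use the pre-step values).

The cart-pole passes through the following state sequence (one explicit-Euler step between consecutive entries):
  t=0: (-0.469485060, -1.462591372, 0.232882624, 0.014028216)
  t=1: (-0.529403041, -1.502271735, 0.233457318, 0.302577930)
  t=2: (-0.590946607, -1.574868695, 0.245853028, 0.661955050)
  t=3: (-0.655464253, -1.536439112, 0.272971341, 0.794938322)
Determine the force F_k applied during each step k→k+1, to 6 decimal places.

F_0 = -0.795199 N
F_1 = -1.996065 N
F_2 = 2.071557 N

step 0→1:
  ẍ = (ẋ'−ẋ)/dt = (-1.502271735−-1.462591372)/0.040967 = -0.968593
  θ̈ = (θ̇'−θ̇)/dt = (0.302577930−0.014028216)/0.040967 = 7.043467
  sinθ=0.230783, cosθ=0.973005
  F = (M+m)·ẍ + m·l·cosθ·θ̈ − m·l·sinθ·θ̇² = -1.716671 + 0.921478 − 0.000006 = -0.795199
step 1→2:
  ẍ = (ẋ'−ẋ)/dt = (-1.574868695−-1.502271735)/0.040967 = -1.772084
  θ̈ = (θ̇'−θ̇)/dt = (0.661955050−0.302577930)/0.040967 = 8.772356
  sinθ=0.231342, cosθ=0.972872
  F = (M+m)·ẍ + m·l·cosθ·θ̈ − m·l·sinθ·θ̇² = -3.140725 + 1.147507 − 0.002848 = -1.996065
step 2→3:
  ẍ = (ẋ'−ẋ)/dt = (-1.536439112−-1.574868695)/0.040967 = 0.938062
  θ̈ = (θ̇'−θ̇)/dt = (0.794938322−0.661955050)/0.040967 = 3.246107
  sinθ=0.243384, cosθ=0.969930
  F = (M+m)·ẍ + m·l·cosθ·θ̈ − m·l·sinθ·θ̇² = 1.662559 + 0.423337 − 0.014339 = 2.071557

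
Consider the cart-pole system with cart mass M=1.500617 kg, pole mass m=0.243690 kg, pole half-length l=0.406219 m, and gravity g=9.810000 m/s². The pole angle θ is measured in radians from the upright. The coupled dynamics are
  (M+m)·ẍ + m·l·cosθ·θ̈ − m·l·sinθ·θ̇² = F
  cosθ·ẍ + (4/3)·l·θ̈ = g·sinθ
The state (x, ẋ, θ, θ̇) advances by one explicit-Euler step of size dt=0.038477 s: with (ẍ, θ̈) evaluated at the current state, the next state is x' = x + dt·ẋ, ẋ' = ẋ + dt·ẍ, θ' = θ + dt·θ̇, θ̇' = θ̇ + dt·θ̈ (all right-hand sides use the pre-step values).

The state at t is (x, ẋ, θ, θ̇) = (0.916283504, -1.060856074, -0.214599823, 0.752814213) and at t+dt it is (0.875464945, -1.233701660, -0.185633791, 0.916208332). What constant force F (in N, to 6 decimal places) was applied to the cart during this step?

ẍ = (ẋ'−ẋ)/dt = (-1.233701660−-1.060856074)/0.038477 = -4.492179
θ̈ = (θ̇'−θ̇)/dt = (0.916208332−0.752814213)/0.038477 = 4.246540
sinθ=-0.212956, cosθ=0.977062
F = (M+m)·ẍ + m·l·cosθ·θ̈ − m·l·sinθ·θ̇² = -7.835740 + 0.410729 − -0.011947 = -7.413064

F = -7.413064 N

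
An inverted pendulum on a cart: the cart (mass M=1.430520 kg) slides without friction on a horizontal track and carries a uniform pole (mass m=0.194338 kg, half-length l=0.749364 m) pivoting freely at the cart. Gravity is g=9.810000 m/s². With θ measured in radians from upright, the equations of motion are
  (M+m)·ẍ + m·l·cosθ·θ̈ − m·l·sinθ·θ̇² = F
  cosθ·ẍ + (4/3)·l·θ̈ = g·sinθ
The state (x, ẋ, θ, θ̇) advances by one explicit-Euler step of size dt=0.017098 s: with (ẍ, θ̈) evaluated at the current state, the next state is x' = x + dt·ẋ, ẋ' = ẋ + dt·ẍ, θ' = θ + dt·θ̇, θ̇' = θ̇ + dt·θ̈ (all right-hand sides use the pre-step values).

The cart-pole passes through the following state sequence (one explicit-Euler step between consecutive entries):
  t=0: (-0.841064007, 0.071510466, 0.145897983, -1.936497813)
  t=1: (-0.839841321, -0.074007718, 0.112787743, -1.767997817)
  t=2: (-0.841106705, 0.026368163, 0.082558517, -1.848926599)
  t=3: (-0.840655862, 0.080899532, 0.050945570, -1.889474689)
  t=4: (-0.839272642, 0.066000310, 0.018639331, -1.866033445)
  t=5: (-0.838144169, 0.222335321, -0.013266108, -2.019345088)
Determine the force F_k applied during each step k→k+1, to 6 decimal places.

step 0→1:
  ẍ = (ẋ'−ẋ)/dt = (-0.074007718−0.071510466)/0.017098 = -8.510831
  θ̈ = (θ̇'−θ̇)/dt = (-1.767997817−-1.936497813)/0.017098 = 9.854954
  sinθ=0.145381, cosθ=0.989376
  F = (M+m)·ẍ + m·l·cosθ·θ̈ − m·l·sinθ·θ̇² = -13.828891 + 1.419928 − 0.079395 = -12.488358
step 1→2:
  ẍ = (ẋ'−ẋ)/dt = (0.026368163−-0.074007718)/0.017098 = 5.870621
  θ̈ = (θ̇'−θ̇)/dt = (-1.848926599−-1.767997817)/0.017098 = -4.733231
  sinθ=0.112549, cosθ=0.993646
  F = (M+m)·ẍ + m·l·cosθ·θ̈ − m·l·sinθ·θ̇² = 9.538926 + -0.684920 − 0.051234 = 8.802772
step 2→3:
  ẍ = (ẋ'−ẋ)/dt = (0.080899532−0.026368163)/0.017098 = 3.189342
  θ̈ = (θ̇'−θ̇)/dt = (-1.889474689−-1.848926599)/0.017098 = -2.371511
  sinθ=0.082465, cosθ=0.996594
  F = (M+m)·ẍ + m·l·cosθ·θ̈ − m·l·sinθ·θ̇² = 5.182228 + -0.344187 − 0.041054 = 4.796987
step 3→4:
  ẍ = (ẋ'−ẋ)/dt = (0.066000310−0.080899532)/0.017098 = -0.871401
  θ̈ = (θ̇'−θ̇)/dt = (-1.866033445−-1.889474689)/0.017098 = 1.370993
  sinθ=0.050924, cosθ=0.998703
  F = (M+m)·ẍ + m·l·cosθ·θ̈ − m·l·sinθ·θ̇² = -1.415904 + 0.199399 − 0.026476 = -1.242981
step 4→5:
  ẍ = (ẋ'−ẋ)/dt = (0.222335321−0.066000310)/0.017098 = 9.143468
  θ̈ = (θ̇'−θ̇)/dt = (-2.019345088−-1.866033445)/0.017098 = -8.966642
  sinθ=0.018638, cosθ=0.999826
  F = (M+m)·ẍ + m·l·cosθ·θ̈ − m·l·sinθ·θ̇² = 14.856837 + -1.305584 − 0.009451 = 13.541801

F_0 = -12.488358 N
F_1 = 8.802772 N
F_2 = 4.796987 N
F_3 = -1.242981 N
F_4 = 13.541801 N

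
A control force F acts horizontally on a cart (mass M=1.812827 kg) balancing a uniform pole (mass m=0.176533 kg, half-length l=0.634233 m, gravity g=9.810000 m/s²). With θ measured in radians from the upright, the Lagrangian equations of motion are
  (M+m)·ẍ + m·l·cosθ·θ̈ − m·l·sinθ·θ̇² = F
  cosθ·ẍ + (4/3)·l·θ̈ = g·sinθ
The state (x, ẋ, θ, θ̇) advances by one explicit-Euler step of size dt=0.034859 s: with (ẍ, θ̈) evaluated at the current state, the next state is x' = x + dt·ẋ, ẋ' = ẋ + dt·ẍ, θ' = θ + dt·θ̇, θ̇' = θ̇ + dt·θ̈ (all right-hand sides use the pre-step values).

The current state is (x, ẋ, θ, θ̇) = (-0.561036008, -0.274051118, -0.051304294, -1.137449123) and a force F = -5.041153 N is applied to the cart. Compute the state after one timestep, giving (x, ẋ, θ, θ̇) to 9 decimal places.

(-0.570589156, -0.367557239, -0.090954633, -1.047758404)

sinθ=-0.051281790, cosθ=0.998684223
temp = (F + m·l·θ̇²·sinθ)/(M+m) = (-5.041153 + -0.007428513)/1.989360 = -2.537791809
θ̈ = (g·sinθ − cosθ·temp)/(l·(4/3 − m·cos²θ/(M+m))) = 2.572957318
ẍ = temp − m·l·θ̈·cosθ/(M+m) = -2.682409734
Euler: x'=-0.561036008+0.034859·-0.274051118=-0.570589156, ẋ'=-0.274051118+0.034859·-2.682409734=-0.367557239
       θ'=-0.051304294+0.034859·-1.137449123=-0.090954633, θ̇'=-1.137449123+0.034859·2.572957318=-1.047758404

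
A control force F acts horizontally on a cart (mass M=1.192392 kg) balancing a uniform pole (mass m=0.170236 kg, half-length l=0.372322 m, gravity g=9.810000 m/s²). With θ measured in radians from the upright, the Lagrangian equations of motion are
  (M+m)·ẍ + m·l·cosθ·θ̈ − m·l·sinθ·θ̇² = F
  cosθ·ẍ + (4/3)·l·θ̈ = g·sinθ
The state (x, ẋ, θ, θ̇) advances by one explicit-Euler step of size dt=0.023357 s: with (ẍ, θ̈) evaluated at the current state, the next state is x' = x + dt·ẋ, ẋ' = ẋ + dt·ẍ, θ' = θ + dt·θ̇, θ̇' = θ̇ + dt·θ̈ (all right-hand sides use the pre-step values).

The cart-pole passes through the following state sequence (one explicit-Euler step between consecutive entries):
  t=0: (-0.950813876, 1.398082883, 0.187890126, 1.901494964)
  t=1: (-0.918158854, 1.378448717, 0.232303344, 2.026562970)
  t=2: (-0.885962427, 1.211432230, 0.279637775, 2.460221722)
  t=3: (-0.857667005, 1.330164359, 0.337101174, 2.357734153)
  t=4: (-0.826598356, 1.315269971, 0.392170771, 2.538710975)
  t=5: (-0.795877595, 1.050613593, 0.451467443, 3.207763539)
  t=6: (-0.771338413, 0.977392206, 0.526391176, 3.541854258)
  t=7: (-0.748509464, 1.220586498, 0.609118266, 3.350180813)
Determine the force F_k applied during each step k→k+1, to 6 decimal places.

step 0→1:
  ẍ = (ẋ'−ẋ)/dt = (1.378448717−1.398082883)/0.023357 = -0.840612
  θ̈ = (θ̇'−θ̇)/dt = (2.026562970−1.901494964)/0.023357 = 5.354626
  sinθ=0.186787, cosθ=0.982401
  F = (M+m)·ẍ + m·l·cosθ·θ̈ − m·l·sinθ·θ̇² = -1.145441 + 0.333417 − 0.042806 = -0.854830
step 1→2:
  ẍ = (ẋ'−ẋ)/dt = (1.211432230−1.378448717)/0.023357 = -7.150597
  θ̈ = (θ̇'−θ̇)/dt = (2.460221722−2.026562970)/0.023357 = 18.566543
  sinθ=0.230220, cosθ=0.973139
  F = (M+m)·ẍ + m·l·cosθ·θ̈ − m·l·sinθ·θ̇² = -9.743603 + 1.145186 − 0.059928 = -8.658346
step 2→3:
  ẍ = (ẋ'−ẋ)/dt = (1.330164359−1.211432230)/0.023357 = 5.083364
  θ̈ = (θ̇'−θ̇)/dt = (2.357734153−2.460221722)/0.023357 = -4.387874
  sinθ=0.276008, cosθ=0.961155
  F = (M+m)·ẍ + m·l·cosθ·θ̈ − m·l·sinθ·θ̇² = 6.926734 + -0.267312 − 0.105886 = 6.553536
step 3→4:
  ẍ = (ẋ'−ẋ)/dt = (1.315269971−1.330164359)/0.023357 = -0.637684
  θ̈ = (θ̇'−θ̇)/dt = (2.538710975−2.357734153)/0.023357 = 7.748291
  sinθ=0.330753, cosθ=0.943717
  F = (M+m)·ẍ + m·l·cosθ·θ̈ − m·l·sinθ·θ̇² = -0.868926 + 0.463466 − 0.116537 = -0.521997
step 4→5:
  ẍ = (ẋ'−ẋ)/dt = (1.050613593−1.315269971)/0.023357 = -11.330923
  θ̈ = (θ̇'−θ̇)/dt = (3.207763539−2.538710975)/0.023357 = 28.644627
  sinθ=0.382195, cosθ=0.924082
  F = (M+m)·ẍ + m·l·cosθ·θ̈ − m·l·sinθ·θ̇² = -15.439833 + 1.677736 − 0.156128 = -13.918226
step 5→6:
  ẍ = (ẋ'−ẋ)/dt = (0.977392206−1.050613593)/0.023357 = -3.134880
  θ̈ = (θ̇'−θ̇)/dt = (3.541854258−3.207763539)/0.023357 = 14.303666
  sinθ=0.436286, cosθ=0.899808
  F = (M+m)·ẍ + m·l·cosθ·θ̈ − m·l·sinθ·θ̇² = -4.271675 + 0.815769 − 0.284542 = -3.740448
step 6→7:
  ẍ = (ẋ'−ẋ)/dt = (1.220586498−0.977392206)/0.023357 = 10.412052
  θ̈ = (θ̇'−θ̇)/dt = (3.350180813−3.541854258)/0.023357 = -8.206253
  sinθ=0.502416, cosθ=0.864626
  F = (M+m)·ẍ + m·l·cosθ·θ̈ − m·l·sinθ·θ̇² = 14.187753 + -0.449721 − 0.399480 = 13.338552

F_0 = -0.854830 N
F_1 = -8.658346 N
F_2 = 6.553536 N
F_3 = -0.521997 N
F_4 = -13.918226 N
F_5 = -3.740448 N
F_6 = 13.338552 N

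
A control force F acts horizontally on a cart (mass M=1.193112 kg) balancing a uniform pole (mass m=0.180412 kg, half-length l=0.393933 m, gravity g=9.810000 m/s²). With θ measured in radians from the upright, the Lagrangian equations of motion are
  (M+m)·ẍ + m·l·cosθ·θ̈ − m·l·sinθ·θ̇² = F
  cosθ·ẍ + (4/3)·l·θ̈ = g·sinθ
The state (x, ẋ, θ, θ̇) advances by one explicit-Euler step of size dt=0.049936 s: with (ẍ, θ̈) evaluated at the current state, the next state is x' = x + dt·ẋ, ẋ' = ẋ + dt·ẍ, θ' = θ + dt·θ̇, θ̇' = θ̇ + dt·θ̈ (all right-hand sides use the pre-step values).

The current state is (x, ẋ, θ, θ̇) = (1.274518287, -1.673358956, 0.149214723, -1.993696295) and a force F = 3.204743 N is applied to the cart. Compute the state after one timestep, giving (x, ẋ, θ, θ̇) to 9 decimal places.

sinθ=0.148661627, cosθ=0.988888123
temp = (F + m·l·θ̇²·sinθ)/(M+m) = (3.204743 + 0.041995685)/1.373524 = 2.363801932
θ̈ = (g·sinθ − cosθ·temp)/(l·(4/3 − m·cos²θ/(M+m))) = -1.852259982
ẍ = temp − m·l·θ̈·cosθ/(M+m) = 2.458578426
Euler: x'=1.274518287+0.049936·-1.673358956=1.190957434, ẋ'=-1.673358956+0.049936·2.458578426=-1.550587384
       θ'=0.149214723+0.049936·-1.993696295=0.049657505, θ̇'=-1.993696295+0.049936·-1.852259982=-2.086190749

(1.190957434, -1.550587384, 0.049657505, -2.086190749)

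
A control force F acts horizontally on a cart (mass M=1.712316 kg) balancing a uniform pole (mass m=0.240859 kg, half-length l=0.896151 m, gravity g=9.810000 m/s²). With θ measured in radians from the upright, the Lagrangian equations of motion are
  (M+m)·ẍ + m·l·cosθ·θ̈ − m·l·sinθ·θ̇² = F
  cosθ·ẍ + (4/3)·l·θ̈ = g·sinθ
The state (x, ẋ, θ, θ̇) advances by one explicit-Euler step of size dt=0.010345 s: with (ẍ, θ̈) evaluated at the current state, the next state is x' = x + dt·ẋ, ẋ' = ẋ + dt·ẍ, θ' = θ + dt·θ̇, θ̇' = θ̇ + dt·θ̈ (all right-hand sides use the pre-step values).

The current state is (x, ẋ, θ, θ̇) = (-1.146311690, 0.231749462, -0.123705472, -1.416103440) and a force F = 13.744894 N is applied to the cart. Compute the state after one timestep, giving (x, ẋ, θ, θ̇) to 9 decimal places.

sinθ=-0.123390202, cosθ=0.992358231
temp = (F + m·l·θ̇²·sinθ)/(M+m) = (13.744894 + -0.053409031)/1.953175 = 7.009860851
θ̈ = (g·sinθ − cosθ·temp)/(l·(4/3 − m·cos²θ/(M+m))) = -7.519750213
ẍ = temp − m·l·θ̈·cosθ/(M+m) = 7.834520618
Euler: x'=-1.146311690+0.010345·0.231749462=-1.143914242, ẋ'=0.231749462+0.010345·7.834520618=0.312797578
       θ'=-0.123705472+0.010345·-1.416103440=-0.138355062, θ̇'=-1.416103440+0.010345·-7.519750213=-1.493895256

(-1.143914242, 0.312797578, -0.138355062, -1.493895256)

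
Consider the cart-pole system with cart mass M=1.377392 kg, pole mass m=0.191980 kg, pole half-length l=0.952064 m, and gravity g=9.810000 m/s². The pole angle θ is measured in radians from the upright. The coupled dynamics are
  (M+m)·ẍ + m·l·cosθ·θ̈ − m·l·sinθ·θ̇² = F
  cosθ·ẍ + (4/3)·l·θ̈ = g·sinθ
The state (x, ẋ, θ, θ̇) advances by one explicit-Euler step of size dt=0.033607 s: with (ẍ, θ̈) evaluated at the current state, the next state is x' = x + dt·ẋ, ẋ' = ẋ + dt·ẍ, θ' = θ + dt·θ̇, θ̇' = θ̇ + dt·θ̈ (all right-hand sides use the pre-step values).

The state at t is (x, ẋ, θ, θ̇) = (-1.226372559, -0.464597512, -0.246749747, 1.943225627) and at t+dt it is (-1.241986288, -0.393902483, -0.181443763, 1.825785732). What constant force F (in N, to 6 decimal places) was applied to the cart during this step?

ẍ = (ẋ'−ẋ)/dt = (-0.393902483−-0.464597512)/0.033607 = 2.103580
θ̈ = (θ̇'−θ̇)/dt = (1.825785732−1.943225627)/0.033607 = -3.494507
sinθ=-0.244253, cosθ=0.969711
F = (M+m)·ẍ + m·l·cosθ·θ̈ − m·l·sinθ·θ̇² = 3.301300 + -0.619371 − -0.168581 = 2.850511

F = 2.850511 N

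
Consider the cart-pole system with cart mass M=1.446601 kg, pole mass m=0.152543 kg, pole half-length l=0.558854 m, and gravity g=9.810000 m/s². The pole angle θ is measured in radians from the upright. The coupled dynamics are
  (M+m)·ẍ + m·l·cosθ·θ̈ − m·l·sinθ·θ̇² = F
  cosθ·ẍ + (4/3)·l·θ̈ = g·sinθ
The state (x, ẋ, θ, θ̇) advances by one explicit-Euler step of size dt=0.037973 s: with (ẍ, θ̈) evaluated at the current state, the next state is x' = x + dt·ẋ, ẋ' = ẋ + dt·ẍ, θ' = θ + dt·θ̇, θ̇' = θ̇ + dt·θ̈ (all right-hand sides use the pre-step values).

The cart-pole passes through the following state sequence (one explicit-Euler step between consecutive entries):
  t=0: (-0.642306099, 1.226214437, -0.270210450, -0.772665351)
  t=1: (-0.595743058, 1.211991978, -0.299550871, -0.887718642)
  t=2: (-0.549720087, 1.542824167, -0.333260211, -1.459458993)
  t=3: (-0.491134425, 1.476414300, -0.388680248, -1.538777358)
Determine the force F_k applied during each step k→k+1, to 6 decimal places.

step 0→1:
  ẍ = (ẋ'−ẋ)/dt = (1.211991978−1.226214437)/0.037973 = -0.374541
  θ̈ = (θ̇'−θ̇)/dt = (-0.887718642−-0.772665351)/0.037973 = -3.029871
  sinθ=-0.266934, cosθ=0.963715
  F = (M+m)·ẍ + m·l·cosθ·θ̈ − m·l·sinθ·θ̇² = -0.598946 + -0.248922 − -0.013586 = -0.834282
step 1→2:
  ẍ = (ẋ'−ẋ)/dt = (1.542824167−1.211991978)/0.037973 = 8.712301
  θ̈ = (θ̇'−θ̇)/dt = (-1.459458993−-0.887718642)/0.037973 = -15.056497
  sinθ=-0.295091, cosθ=0.955469
  F = (M+m)·ẍ + m·l·cosθ·θ̈ − m·l·sinθ·θ̇² = 13.932223 + -1.226397 − -0.019824 = 12.725650
step 2→3:
  ẍ = (ẋ'−ẋ)/dt = (1.476414300−1.542824167)/0.037973 = -1.748871
  θ̈ = (θ̇'−θ̇)/dt = (-1.538777358−-1.459458993)/0.037973 = -2.088810
  sinθ=-0.327126, cosθ=0.944981
  F = (M+m)·ẍ + m·l·cosθ·θ̈ − m·l·sinθ·θ̇² = -2.796696 + -0.168272 − -0.059400 = -2.905568

F_0 = -0.834282 N
F_1 = 12.725650 N
F_2 = -2.905568 N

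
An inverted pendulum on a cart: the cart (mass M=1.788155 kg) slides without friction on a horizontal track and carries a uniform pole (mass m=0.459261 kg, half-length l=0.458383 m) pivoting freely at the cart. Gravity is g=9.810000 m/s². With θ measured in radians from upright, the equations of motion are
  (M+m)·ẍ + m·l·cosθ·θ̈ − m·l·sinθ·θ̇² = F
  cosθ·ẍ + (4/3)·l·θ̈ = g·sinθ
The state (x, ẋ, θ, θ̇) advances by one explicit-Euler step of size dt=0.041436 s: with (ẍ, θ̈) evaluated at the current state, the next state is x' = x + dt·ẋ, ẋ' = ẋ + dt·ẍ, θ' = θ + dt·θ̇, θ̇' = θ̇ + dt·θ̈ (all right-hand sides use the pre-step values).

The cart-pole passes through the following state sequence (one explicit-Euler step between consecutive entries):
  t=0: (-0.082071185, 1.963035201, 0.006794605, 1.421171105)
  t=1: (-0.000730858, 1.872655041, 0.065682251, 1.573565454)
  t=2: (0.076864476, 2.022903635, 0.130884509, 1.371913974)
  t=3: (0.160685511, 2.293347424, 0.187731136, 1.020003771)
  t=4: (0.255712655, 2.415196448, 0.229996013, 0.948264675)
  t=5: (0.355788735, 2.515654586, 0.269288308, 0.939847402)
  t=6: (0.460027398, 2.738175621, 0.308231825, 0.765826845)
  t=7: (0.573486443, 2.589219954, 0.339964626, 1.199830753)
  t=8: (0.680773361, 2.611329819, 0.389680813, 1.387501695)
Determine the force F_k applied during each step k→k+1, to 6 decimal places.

step 0→1:
  ẍ = (ẋ'−ẋ)/dt = (1.872655041−1.963035201)/0.041436 = -2.181199
  θ̈ = (θ̇'−θ̇)/dt = (1.573565454−1.421171105)/0.041436 = 3.677825
  sinθ=0.006795, cosθ=0.999977
  F = (M+m)·ẍ + m·l·cosθ·θ̈ − m·l·sinθ·θ̇² = -4.902061 + 0.774228 − 0.002889 = -4.130722
step 1→2:
  ẍ = (ẋ'−ẋ)/dt = (2.022903635−1.872655041)/0.041436 = 3.626040
  θ̈ = (θ̇'−θ̇)/dt = (1.371913974−1.573565454)/0.041436 = -4.866577
  sinθ=0.065635, cosθ=0.997844
  F = (M+m)·ẍ + m·l·cosθ·θ̈ − m·l·sinθ·θ̇² = 8.149220 + -1.022290 − 0.034213 = 7.092717
step 2→3:
  ẍ = (ẋ'−ẋ)/dt = (2.293347424−2.022903635)/0.041436 = 6.526783
  θ̈ = (θ̇'−θ̇)/dt = (1.020003771−1.371913974)/0.041436 = -8.492861
  sinθ=0.130511, cosθ=0.991447
  F = (M+m)·ẍ + m·l·cosθ·θ̈ − m·l·sinθ·θ̇² = 14.668397 + -1.772603 − 0.051712 = 12.844082
step 3→4:
  ẍ = (ẋ'−ẋ)/dt = (2.415196448−2.293347424)/0.041436 = 2.940656
  θ̈ = (θ̇'−θ̇)/dt = (0.948264675−1.020003771)/0.041436 = -1.731323
  sinθ=0.186630, cosθ=0.982430
  F = (M+m)·ẍ + m·l·cosθ·θ̈ − m·l·sinθ·θ̇² = 6.608877 + -0.358070 − 0.040877 = 6.209931
step 4→5:
  ẍ = (ẋ'−ẋ)/dt = (2.515654586−2.415196448)/0.041436 = 2.424417
  θ̈ = (θ̇'−θ̇)/dt = (0.939847402−0.948264675)/0.041436 = -0.203139
  sinθ=0.227974, cosθ=0.973667
  F = (M+m)·ẍ + m·l·cosθ·θ̈ − m·l·sinθ·θ̇² = 5.448673 + -0.041638 − 0.043155 = 5.363880
step 5→6:
  ẍ = (ẋ'−ẋ)/dt = (2.738175621−2.515654586)/0.041436 = 5.370234
  θ̈ = (θ̇'−θ̇)/dt = (0.765826845−0.939847402)/0.041436 = -4.199743
  sinθ=0.266045, cosθ=0.963960
  F = (M+m)·ẍ + m·l·cosθ·θ̈ − m·l·sinθ·θ̇² = 12.069151 + -0.852256 − 0.049472 = 11.167423
step 6→7:
  ẍ = (ẋ'−ẋ)/dt = (2.589219954−2.738175621)/0.041436 = -3.594837
  θ̈ = (θ̇'−θ̇)/dt = (1.199830753−0.765826845)/0.041436 = 10.474078
  sinθ=0.303374, cosθ=0.952871
  F = (M+m)·ẍ + m·l·cosθ·θ̈ − m·l·sinθ·θ̇² = -8.079094 + 2.101059 − 0.037457 = -6.015492
step 7→8:
  ẍ = (ẋ'−ẋ)/dt = (2.611329819−2.589219954)/0.041436 = 0.533591
  θ̈ = (θ̇'−θ̇)/dt = (1.387501695−1.199830753)/0.041436 = 4.529176
  sinθ=0.333454, cosθ=0.942766
  F = (M+m)·ẍ + m·l·cosθ·θ̈ − m·l·sinθ·θ̇² = 1.199200 + 0.898900 − 0.101056 = 1.997044

F_0 = -4.130722 N
F_1 = 7.092717 N
F_2 = 12.844082 N
F_3 = 6.209931 N
F_4 = 5.363880 N
F_5 = 11.167423 N
F_6 = -6.015492 N
F_7 = 1.997044 N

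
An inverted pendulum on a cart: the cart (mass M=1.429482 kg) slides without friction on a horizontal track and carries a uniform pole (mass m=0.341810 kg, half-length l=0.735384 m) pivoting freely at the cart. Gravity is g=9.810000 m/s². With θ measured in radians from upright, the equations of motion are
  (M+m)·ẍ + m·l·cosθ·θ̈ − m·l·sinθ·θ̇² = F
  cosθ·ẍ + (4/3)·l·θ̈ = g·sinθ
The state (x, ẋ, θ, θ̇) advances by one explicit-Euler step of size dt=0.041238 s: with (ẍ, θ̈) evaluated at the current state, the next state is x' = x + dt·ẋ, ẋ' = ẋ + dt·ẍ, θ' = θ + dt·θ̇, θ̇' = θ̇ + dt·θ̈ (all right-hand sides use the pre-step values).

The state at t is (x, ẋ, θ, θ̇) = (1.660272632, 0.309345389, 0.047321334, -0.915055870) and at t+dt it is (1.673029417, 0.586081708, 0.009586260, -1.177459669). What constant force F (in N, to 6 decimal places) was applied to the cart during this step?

F = 10.279011 N

ẍ = (ẋ'−ẋ)/dt = (0.586081708−0.309345389)/0.041238 = 6.710711
θ̈ = (θ̇'−θ̇)/dt = (-1.177459669−-0.915055870)/0.041238 = -6.363155
sinθ=0.047304, cosθ=0.998881
F = (M+m)·ẍ + m·l·cosθ·θ̈ − m·l·sinθ·θ̇² = 11.886630 + -1.597662 − 0.009956 = 10.279011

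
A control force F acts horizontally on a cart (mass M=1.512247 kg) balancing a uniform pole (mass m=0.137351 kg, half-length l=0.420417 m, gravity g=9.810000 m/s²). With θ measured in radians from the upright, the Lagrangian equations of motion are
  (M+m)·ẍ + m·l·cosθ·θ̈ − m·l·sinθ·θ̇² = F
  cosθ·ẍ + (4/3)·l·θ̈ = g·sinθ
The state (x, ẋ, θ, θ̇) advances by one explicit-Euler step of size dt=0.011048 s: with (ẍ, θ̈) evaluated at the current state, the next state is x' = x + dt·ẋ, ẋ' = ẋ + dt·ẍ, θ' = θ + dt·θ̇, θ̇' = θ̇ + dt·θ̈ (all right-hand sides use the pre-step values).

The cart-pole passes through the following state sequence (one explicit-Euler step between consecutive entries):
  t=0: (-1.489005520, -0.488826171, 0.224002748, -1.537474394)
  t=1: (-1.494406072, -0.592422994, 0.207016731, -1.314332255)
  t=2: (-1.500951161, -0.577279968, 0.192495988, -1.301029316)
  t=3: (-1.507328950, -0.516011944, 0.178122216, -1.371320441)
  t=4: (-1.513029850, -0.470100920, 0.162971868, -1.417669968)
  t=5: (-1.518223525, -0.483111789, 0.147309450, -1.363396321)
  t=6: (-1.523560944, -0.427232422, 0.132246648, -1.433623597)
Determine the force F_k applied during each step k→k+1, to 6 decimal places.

step 0→1:
  ẍ = (ẋ'−ẋ)/dt = (-0.592422994−-0.488826171)/0.011048 = -9.376975
  θ̈ = (θ̇'−θ̇)/dt = (-1.314332255−-1.537474394)/0.011048 = 20.197514
  sinθ=0.222134, cosθ=0.975016
  F = (M+m)·ẍ + m·l·cosθ·θ̈ − m·l·sinθ·θ̇² = -15.468240 + 1.137161 − 0.030321 = -14.361400
step 1→2:
  ẍ = (ẋ'−ẋ)/dt = (-0.577279968−-0.592422994)/0.011048 = 1.370658
  θ̈ = (θ̇'−θ̇)/dt = (-1.301029316−-1.314332255)/0.011048 = 1.204104
  sinθ=0.205541, cosθ=0.978648
  F = (M+m)·ẍ + m·l·cosθ·θ̈ − m·l·sinθ·θ̇² = 2.261034 + 0.068046 − 0.020503 = 2.308577
step 2→3:
  ẍ = (ẋ'−ẋ)/dt = (-0.516011944−-0.577279968)/0.011048 = 5.545621
  θ̈ = (θ̇'−θ̇)/dt = (-1.371320441−-1.301029316)/0.011048 = -6.362339
  sinθ=0.191309, cosθ=0.981530
  F = (M+m)·ẍ + m·l·cosθ·θ̈ − m·l·sinθ·θ̇² = 9.148046 + -0.360606 − 0.018699 = 8.768741
step 3→4:
  ẍ = (ẋ'−ẋ)/dt = (-0.470100920−-0.516011944)/0.011048 = 4.155596
  θ̈ = (θ̇'−θ̇)/dt = (-1.417669968−-1.371320441)/0.011048 = -4.195287
  sinθ=0.177182, cosθ=0.984178
  F = (M+m)·ẍ + m·l·cosθ·θ̈ − m·l·sinθ·θ̇² = 6.855063 + -0.238423 − 0.019240 = 6.597400
step 4→5:
  ẍ = (ẋ'−ẋ)/dt = (-0.483111789−-0.470100920)/0.011048 = -1.177667
  θ̈ = (θ̇'−θ̇)/dt = (-1.363396321−-1.417669968)/0.011048 = 4.912531
  sinθ=0.162251, cosθ=0.986749
  F = (M+m)·ẍ + m·l·cosθ·θ̈ − m·l·sinθ·θ̇² = -1.942678 + 0.279914 − 0.018830 = -1.681594
step 5→6:
  ẍ = (ẋ'−ẋ)/dt = (-0.427232422−-0.483111789)/0.011048 = 5.057872
  θ̈ = (θ̇'−θ̇)/dt = (-1.433623597−-1.363396321)/0.011048 = -6.356560
  sinθ=0.146777, cosθ=0.989170
  F = (M+m)·ẍ + m·l·cosθ·θ̈ − m·l·sinθ·θ̇² = 8.343455 + -0.363082 − 0.015755 = 7.964618

F_0 = -14.361400 N
F_1 = 2.308577 N
F_2 = 8.768741 N
F_3 = 6.597400 N
F_4 = -1.681594 N
F_5 = 7.964618 N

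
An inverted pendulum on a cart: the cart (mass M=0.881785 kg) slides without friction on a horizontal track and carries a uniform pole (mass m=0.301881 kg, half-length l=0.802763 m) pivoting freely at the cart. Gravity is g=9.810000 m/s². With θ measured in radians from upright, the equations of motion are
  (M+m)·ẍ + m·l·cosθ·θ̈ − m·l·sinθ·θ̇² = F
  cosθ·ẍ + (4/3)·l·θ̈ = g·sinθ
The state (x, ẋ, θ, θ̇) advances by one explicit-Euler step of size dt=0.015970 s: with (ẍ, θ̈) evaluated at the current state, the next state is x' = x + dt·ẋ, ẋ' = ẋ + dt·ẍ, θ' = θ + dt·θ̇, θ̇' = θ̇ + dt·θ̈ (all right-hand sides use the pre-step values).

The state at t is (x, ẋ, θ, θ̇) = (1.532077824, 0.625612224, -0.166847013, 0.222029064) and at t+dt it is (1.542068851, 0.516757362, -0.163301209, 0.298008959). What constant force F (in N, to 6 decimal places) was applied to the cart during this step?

F = -6.929175 N

ẍ = (ẋ'−ẋ)/dt = (0.516757362−0.625612224)/0.015970 = -6.816209
θ̈ = (θ̇'−θ̇)/dt = (0.298008959−0.222029064)/0.015970 = 4.757664
sinθ=-0.166074, cosθ=0.986113
F = (M+m)·ẍ + m·l·cosθ·θ̈ − m·l·sinθ·θ̇² = -8.068115 + 1.136956 − -0.001984 = -6.929175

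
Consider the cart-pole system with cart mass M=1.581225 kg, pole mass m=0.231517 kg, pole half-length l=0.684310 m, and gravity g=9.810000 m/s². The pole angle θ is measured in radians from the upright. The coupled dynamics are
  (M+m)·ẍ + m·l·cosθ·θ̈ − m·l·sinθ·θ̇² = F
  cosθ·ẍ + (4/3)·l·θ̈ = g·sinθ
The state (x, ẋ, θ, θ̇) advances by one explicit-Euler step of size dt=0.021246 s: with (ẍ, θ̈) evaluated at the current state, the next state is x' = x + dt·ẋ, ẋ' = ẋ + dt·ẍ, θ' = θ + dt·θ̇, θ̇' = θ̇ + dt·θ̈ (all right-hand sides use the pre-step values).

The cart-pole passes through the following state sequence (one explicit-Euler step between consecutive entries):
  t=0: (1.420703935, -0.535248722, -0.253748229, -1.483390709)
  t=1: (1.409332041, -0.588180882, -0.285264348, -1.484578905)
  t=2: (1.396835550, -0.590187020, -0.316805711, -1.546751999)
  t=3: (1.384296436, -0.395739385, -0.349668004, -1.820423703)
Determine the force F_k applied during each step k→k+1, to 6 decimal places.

F_0 = -4.437317 N
F_1 = -0.517788 N
F_2 = 14.769471 N

step 0→1:
  ẍ = (ẋ'−ẋ)/dt = (-0.588180882−-0.535248722)/0.021246 = -2.491394
  θ̈ = (θ̇'−θ̇)/dt = (-1.484578905−-1.483390709)/0.021246 = -0.055926
  sinθ=-0.251034, cosθ=0.967978
  F = (M+m)·ẍ + m·l·cosθ·θ̈ − m·l·sinθ·θ̇² = -4.516255 + -0.008577 − -0.087514 = -4.437317
step 1→2:
  ẍ = (ẋ'−ẋ)/dt = (-0.590187020−-0.588180882)/0.021246 = -0.094424
  θ̈ = (θ̇'−θ̇)/dt = (-1.546751999−-1.484578905)/0.021246 = -2.926344
  sinθ=-0.281411, cosθ=0.959587
  F = (M+m)·ẍ + m·l·cosθ·θ̈ − m·l·sinθ·θ̇² = -0.171167 + -0.444883 − -0.098262 = -0.517788
step 2→3:
  ẍ = (ẋ'−ẋ)/dt = (-0.395739385−-0.590187020)/0.021246 = 9.152200
  θ̈ = (θ̇'−θ̇)/dt = (-1.820423703−-1.546751999)/0.021246 = -12.881093
  sinθ=-0.311533, cosθ=0.950235
  F = (M+m)·ẍ + m·l·cosθ·θ̈ − m·l·sinθ·θ̇² = 16.590577 + -1.939187 − -0.118081 = 14.769471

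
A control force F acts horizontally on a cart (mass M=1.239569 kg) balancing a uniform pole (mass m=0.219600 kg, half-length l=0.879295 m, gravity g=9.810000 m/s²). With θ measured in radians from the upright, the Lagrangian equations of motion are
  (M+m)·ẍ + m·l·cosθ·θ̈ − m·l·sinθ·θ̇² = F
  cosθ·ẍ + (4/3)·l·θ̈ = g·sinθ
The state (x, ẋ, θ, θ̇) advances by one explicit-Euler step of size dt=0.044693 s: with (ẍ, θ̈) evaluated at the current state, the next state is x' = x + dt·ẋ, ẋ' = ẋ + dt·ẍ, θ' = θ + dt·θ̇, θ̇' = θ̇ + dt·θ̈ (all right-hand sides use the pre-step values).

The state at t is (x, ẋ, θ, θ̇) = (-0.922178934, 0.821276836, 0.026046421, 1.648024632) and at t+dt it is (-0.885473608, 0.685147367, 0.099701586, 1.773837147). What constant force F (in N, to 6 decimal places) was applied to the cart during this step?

F = -3.914730 N

ẍ = (ẋ'−ẋ)/dt = (0.685147367−0.821276836)/0.044693 = -3.045879
θ̈ = (θ̇'−θ̇)/dt = (1.773837147−1.648024632)/0.044693 = 2.815038
sinθ=0.026043, cosθ=0.999661
F = (M+m)·ẍ + m·l·cosθ·θ̈ − m·l·sinθ·θ̇² = -4.444452 + 0.543380 − 0.013658 = -3.914730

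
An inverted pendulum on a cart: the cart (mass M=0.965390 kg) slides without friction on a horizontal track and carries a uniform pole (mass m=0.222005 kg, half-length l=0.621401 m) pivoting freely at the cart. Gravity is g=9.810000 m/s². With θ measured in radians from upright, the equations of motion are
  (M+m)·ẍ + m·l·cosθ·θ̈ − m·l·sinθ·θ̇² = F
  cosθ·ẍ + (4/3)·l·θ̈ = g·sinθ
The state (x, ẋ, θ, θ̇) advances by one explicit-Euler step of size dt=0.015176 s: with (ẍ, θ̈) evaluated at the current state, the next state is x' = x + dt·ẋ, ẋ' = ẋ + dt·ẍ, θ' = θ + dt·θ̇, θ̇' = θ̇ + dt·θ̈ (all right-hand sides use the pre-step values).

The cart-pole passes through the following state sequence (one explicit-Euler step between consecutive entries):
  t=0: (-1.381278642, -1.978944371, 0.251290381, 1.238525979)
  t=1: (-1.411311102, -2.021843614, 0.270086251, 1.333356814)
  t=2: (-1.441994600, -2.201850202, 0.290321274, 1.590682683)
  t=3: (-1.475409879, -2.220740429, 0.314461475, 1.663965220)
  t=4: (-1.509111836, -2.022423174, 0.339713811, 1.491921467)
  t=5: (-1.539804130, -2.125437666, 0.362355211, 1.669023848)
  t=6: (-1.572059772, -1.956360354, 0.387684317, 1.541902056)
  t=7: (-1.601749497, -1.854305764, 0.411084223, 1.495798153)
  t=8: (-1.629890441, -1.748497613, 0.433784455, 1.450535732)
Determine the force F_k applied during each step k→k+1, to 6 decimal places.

F_0 = -2.574161 N
F_1 = -11.895083 N
F_2 = -0.939643 N
F_3 = 13.911286 N
F_4 = -6.644436 N
F_5 = 12.012127 N
F_6 = 7.472931 N
F_7 = 7.778091 N

step 0→1:
  ẍ = (ẋ'−ẋ)/dt = (-2.021843614−-1.978944371)/0.015176 = -2.826782
  θ̈ = (θ̇'−θ̇)/dt = (1.333356814−1.238525979)/0.015176 = 6.248737
  sinθ=0.248654, cosθ=0.968592
  F = (M+m)·ẍ + m·l·cosθ·θ̈ − m·l·sinθ·θ̇² = -3.356507 + 0.834964 − 0.052619 = -2.574161
step 1→2:
  ẍ = (ẋ'−ẋ)/dt = (-2.201850202−-2.021843614)/0.015176 = -11.861267
  θ̈ = (θ̇'−θ̇)/dt = (1.590682683−1.333356814)/0.015176 = 16.956106
  sinθ=0.266815, cosθ=0.963748
  F = (M+m)·ẍ + m·l·cosθ·θ̈ − m·l·sinθ·θ̇² = -14.084009 + 2.254365 − 0.065439 = -11.895083
step 2→3:
  ẍ = (ẋ'−ẋ)/dt = (-2.220740429−-2.201850202)/0.015176 = -1.244743
  θ̈ = (θ̇'−θ̇)/dt = (1.663965220−1.590682683)/0.015176 = 4.828844
  sinθ=0.286260, cosθ=0.958152
  F = (M+m)·ẍ + m·l·cosθ·θ̈ − m·l·sinθ·θ̇² = -1.478002 + 0.638282 − 0.099922 = -0.939643
step 3→4:
  ẍ = (ẋ'−ẋ)/dt = (-2.022423174−-2.220740429)/0.015176 = 13.067821
  θ̈ = (θ̇'−θ̇)/dt = (1.491921467−1.663965220)/0.015176 = -11.336568
  sinθ=0.309304, cosθ=0.950963
  F = (M+m)·ẍ + m·l·cosθ·θ̈ − m·l·sinθ·θ̇² = 15.516666 + -1.487236 − 0.118143 = 13.911286
step 4→5:
  ẍ = (ẋ'−ẋ)/dt = (-2.125437666−-2.022423174)/0.015176 = -6.787987
  θ̈ = (θ̇'−θ̇)/dt = (1.669023848−1.491921467)/0.015176 = 11.669899
  sinθ=0.333217, cosθ=0.942850
  F = (M+m)·ẍ + m·l·cosθ·θ̈ − m·l·sinθ·θ̇² = -8.060022 + 1.517904 − 0.102318 = -6.644436
step 5→6:
  ẍ = (ẋ'−ẋ)/dt = (-1.956360354−-2.125437666)/0.015176 = 11.141099
  θ̈ = (θ̇'−θ̇)/dt = (1.541902056−1.669023848)/0.015176 = -8.376502
  sinθ=0.354477, cosθ=0.935065
  F = (M+m)·ẍ + m·l·cosθ·θ̈ − m·l·sinθ·θ̇² = 13.228885 + -1.080535 − 0.136222 = 12.012127
step 6→7:
  ẍ = (ẋ'−ẋ)/dt = (-1.854305764−-1.956360354)/0.015176 = 6.724736
  θ̈ = (θ̇'−θ̇)/dt = (1.495798153−1.541902056)/0.015176 = -3.037948
  sinθ=0.378046, cosθ=0.925787
  F = (M+m)·ẍ + m·l·cosθ·θ̈ − m·l·sinθ·θ̇² = 7.984918 + -0.387995 − 0.123992 = 7.472931
step 7→8:
  ẍ = (ẋ'−ẋ)/dt = (-1.748497613−-1.854305764)/0.015176 = 6.972071
  θ̈ = (θ̇'−θ̇)/dt = (1.450535732−1.495798153)/0.015176 = -2.982500
  sinθ=0.399603, cosθ=0.916688
  F = (M+m)·ẍ + m·l·cosθ·θ̈ − m·l·sinθ·θ̇² = 8.278602 + -0.377170 − 0.123342 = 7.778091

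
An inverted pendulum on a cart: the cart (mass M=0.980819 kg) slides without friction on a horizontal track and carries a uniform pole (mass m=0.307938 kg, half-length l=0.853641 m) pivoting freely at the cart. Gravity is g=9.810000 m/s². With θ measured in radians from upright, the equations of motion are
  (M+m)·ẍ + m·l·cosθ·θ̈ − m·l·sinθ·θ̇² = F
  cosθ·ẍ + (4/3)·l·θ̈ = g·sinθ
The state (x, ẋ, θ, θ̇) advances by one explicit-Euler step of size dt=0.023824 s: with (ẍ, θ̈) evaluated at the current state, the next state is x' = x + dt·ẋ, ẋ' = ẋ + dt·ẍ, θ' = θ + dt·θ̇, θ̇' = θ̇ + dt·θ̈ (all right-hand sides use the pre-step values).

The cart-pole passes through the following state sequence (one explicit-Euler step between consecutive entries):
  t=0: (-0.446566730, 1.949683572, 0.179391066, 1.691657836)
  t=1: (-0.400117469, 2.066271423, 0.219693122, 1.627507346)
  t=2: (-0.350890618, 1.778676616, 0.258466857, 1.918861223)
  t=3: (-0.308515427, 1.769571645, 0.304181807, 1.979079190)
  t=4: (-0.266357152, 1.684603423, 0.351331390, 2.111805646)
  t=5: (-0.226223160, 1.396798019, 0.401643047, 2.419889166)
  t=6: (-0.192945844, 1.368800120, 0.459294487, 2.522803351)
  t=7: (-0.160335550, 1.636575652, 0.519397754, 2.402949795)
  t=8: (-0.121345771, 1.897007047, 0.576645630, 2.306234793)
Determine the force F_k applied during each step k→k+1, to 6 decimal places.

step 0→1:
  ẍ = (ẋ'−ẋ)/dt = (2.066271423−1.949683572)/0.023824 = 4.893714
  θ̈ = (θ̇'−θ̇)/dt = (1.627507346−1.691657836)/0.023824 = -2.692683
  sinθ=0.178430, cosθ=0.983953
  F = (M+m)·ẍ + m·l·cosθ·θ̈ − m·l·sinθ·θ̇² = 6.306809 + -0.696463 − 0.134225 = 5.476121
step 1→2:
  ẍ = (ẋ'−ẋ)/dt = (1.778676616−2.066271423)/0.023824 = -12.071642
  θ̈ = (θ̇'−θ̇)/dt = (1.918861223−1.627507346)/0.023824 = 12.229427
  sinθ=0.217930, cosθ=0.975964
  F = (M+m)·ẍ + m·l·cosθ·θ̈ − m·l·sinθ·θ̇² = -15.557414 + 3.137463 − 0.151741 = -12.571691
step 2→3:
  ẍ = (ẋ'−ẋ)/dt = (1.769571645−1.778676616)/0.023824 = -0.382176
  θ̈ = (θ̇'−θ̇)/dt = (1.979079190−1.918861223)/0.023824 = 2.527618
  sinθ=0.255599, cosθ=0.966783
  F = (M+m)·ẍ + m·l·cosθ·θ̈ − m·l·sinθ·θ̇² = -0.492533 + 0.642361 − 0.247391 = -0.097563
step 3→4:
  ẍ = (ẋ'−ẋ)/dt = (1.684603423−1.769571645)/0.023824 = -3.566497
  θ̈ = (θ̇'−θ̇)/dt = (2.111805646−1.979079190)/0.023824 = 5.571124
  sinθ=0.299513, cosθ=0.954092
  F = (M+m)·ẍ + m·l·cosθ·θ̈ − m·l·sinθ·θ̇² = -4.596348 + 1.397242 − 0.308376 = -3.507481
step 4→5:
  ẍ = (ẋ'−ẋ)/dt = (1.396798019−1.684603423)/0.023824 = -12.080482
  θ̈ = (θ̇'−θ̇)/dt = (2.419889166−2.111805646)/0.023824 = 12.931645
  sinθ=0.344148, cosθ=0.938915
  F = (M+m)·ẍ + m·l·cosθ·θ̈ − m·l·sinθ·θ̇² = -15.568806 + 3.191676 − 0.403452 = -12.780582
step 5→6:
  ẍ = (ẋ'−ẋ)/dt = (1.368800120−1.396798019)/0.023824 = -1.175197
  θ̈ = (θ̇'−θ̇)/dt = (2.522803351−2.419889166)/0.023824 = 4.319769
  sinθ=0.390931, cosθ=0.920420
  F = (M+m)·ẍ + m·l·cosθ·θ̈ − m·l·sinθ·θ̇² = -1.514544 + 1.045166 − 0.601769 = -1.071147
step 6→7:
  ẍ = (ẋ'−ẋ)/dt = (1.636575652−1.368800120)/0.023824 = 11.239739
  θ̈ = (θ̇'−θ̇)/dt = (2.402949795−2.522803351)/0.023824 = -5.030791
  sinθ=0.443316, cosθ=0.896365
  F = (M+m)·ẍ + m·l·cosθ·θ̈ − m·l·sinθ·θ̇² = 14.485292 + -1.185386 − 0.741683 = 12.558222
step 7→8:
  ẍ = (ẋ'−ẋ)/dt = (1.897007047−1.636575652)/0.023824 = 10.931472
  θ̈ = (θ̇'−θ̇)/dt = (2.306234793−2.402949795)/0.023824 = -4.059562
  sinθ=0.496357, cosθ=0.868118
  F = (M+m)·ẍ + m·l·cosθ·θ̈ − m·l·sinθ·θ̇² = 14.088011 + -0.926396 − 0.753395 = 12.408221

F_0 = 5.476121 N
F_1 = -12.571691 N
F_2 = -0.097563 N
F_3 = -3.507481 N
F_4 = -12.780582 N
F_5 = -1.071147 N
F_6 = 12.558222 N
F_7 = 12.408221 N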